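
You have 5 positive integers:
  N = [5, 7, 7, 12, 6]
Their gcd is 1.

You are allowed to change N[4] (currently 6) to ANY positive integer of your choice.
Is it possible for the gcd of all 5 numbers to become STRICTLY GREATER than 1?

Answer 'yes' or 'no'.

Answer: no

Derivation:
Current gcd = 1
gcd of all OTHER numbers (without N[4]=6): gcd([5, 7, 7, 12]) = 1
The new gcd after any change is gcd(1, new_value).
This can be at most 1.
Since 1 = old gcd 1, the gcd can only stay the same or decrease.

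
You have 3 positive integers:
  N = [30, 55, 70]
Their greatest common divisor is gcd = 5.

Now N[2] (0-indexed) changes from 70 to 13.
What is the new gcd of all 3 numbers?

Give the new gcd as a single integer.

Numbers: [30, 55, 70], gcd = 5
Change: index 2, 70 -> 13
gcd of the OTHER numbers (without index 2): gcd([30, 55]) = 5
New gcd = gcd(g_others, new_val) = gcd(5, 13) = 1

Answer: 1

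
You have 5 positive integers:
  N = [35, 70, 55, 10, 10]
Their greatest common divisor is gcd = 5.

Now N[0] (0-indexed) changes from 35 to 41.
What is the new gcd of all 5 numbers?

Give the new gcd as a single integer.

Numbers: [35, 70, 55, 10, 10], gcd = 5
Change: index 0, 35 -> 41
gcd of the OTHER numbers (without index 0): gcd([70, 55, 10, 10]) = 5
New gcd = gcd(g_others, new_val) = gcd(5, 41) = 1

Answer: 1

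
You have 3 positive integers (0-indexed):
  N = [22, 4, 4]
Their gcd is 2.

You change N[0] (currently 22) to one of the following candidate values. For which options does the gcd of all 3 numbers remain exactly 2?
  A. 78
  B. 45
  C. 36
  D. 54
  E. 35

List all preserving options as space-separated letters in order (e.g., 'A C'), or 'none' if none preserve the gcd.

Old gcd = 2; gcd of others (without N[0]) = 4
New gcd for candidate v: gcd(4, v). Preserves old gcd iff gcd(4, v) = 2.
  Option A: v=78, gcd(4,78)=2 -> preserves
  Option B: v=45, gcd(4,45)=1 -> changes
  Option C: v=36, gcd(4,36)=4 -> changes
  Option D: v=54, gcd(4,54)=2 -> preserves
  Option E: v=35, gcd(4,35)=1 -> changes

Answer: A D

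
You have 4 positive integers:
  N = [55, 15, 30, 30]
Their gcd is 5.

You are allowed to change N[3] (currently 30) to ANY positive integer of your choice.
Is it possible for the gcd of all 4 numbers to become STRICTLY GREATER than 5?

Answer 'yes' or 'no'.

Answer: no

Derivation:
Current gcd = 5
gcd of all OTHER numbers (without N[3]=30): gcd([55, 15, 30]) = 5
The new gcd after any change is gcd(5, new_value).
This can be at most 5.
Since 5 = old gcd 5, the gcd can only stay the same or decrease.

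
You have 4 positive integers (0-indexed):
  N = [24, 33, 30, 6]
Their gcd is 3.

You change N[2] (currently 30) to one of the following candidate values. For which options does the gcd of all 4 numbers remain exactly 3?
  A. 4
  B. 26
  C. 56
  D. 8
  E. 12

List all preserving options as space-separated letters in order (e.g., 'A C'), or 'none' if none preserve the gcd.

Answer: E

Derivation:
Old gcd = 3; gcd of others (without N[2]) = 3
New gcd for candidate v: gcd(3, v). Preserves old gcd iff gcd(3, v) = 3.
  Option A: v=4, gcd(3,4)=1 -> changes
  Option B: v=26, gcd(3,26)=1 -> changes
  Option C: v=56, gcd(3,56)=1 -> changes
  Option D: v=8, gcd(3,8)=1 -> changes
  Option E: v=12, gcd(3,12)=3 -> preserves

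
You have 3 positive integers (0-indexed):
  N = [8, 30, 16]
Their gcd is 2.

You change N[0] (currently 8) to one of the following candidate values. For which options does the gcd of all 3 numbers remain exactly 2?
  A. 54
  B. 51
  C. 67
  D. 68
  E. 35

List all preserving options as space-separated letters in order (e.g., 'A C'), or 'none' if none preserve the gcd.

Answer: A D

Derivation:
Old gcd = 2; gcd of others (without N[0]) = 2
New gcd for candidate v: gcd(2, v). Preserves old gcd iff gcd(2, v) = 2.
  Option A: v=54, gcd(2,54)=2 -> preserves
  Option B: v=51, gcd(2,51)=1 -> changes
  Option C: v=67, gcd(2,67)=1 -> changes
  Option D: v=68, gcd(2,68)=2 -> preserves
  Option E: v=35, gcd(2,35)=1 -> changes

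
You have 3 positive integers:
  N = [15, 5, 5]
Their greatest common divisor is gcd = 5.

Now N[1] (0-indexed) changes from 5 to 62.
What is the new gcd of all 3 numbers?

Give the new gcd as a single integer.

Answer: 1

Derivation:
Numbers: [15, 5, 5], gcd = 5
Change: index 1, 5 -> 62
gcd of the OTHER numbers (without index 1): gcd([15, 5]) = 5
New gcd = gcd(g_others, new_val) = gcd(5, 62) = 1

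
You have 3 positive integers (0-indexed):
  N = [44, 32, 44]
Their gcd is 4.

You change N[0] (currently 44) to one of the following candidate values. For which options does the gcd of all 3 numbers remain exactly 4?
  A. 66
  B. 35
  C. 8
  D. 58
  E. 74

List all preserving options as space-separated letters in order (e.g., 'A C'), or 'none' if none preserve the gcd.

Old gcd = 4; gcd of others (without N[0]) = 4
New gcd for candidate v: gcd(4, v). Preserves old gcd iff gcd(4, v) = 4.
  Option A: v=66, gcd(4,66)=2 -> changes
  Option B: v=35, gcd(4,35)=1 -> changes
  Option C: v=8, gcd(4,8)=4 -> preserves
  Option D: v=58, gcd(4,58)=2 -> changes
  Option E: v=74, gcd(4,74)=2 -> changes

Answer: C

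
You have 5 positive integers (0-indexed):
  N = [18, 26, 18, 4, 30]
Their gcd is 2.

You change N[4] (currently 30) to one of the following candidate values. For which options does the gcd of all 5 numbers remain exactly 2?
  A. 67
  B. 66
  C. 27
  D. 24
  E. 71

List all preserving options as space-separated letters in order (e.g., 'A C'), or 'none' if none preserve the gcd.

Old gcd = 2; gcd of others (without N[4]) = 2
New gcd for candidate v: gcd(2, v). Preserves old gcd iff gcd(2, v) = 2.
  Option A: v=67, gcd(2,67)=1 -> changes
  Option B: v=66, gcd(2,66)=2 -> preserves
  Option C: v=27, gcd(2,27)=1 -> changes
  Option D: v=24, gcd(2,24)=2 -> preserves
  Option E: v=71, gcd(2,71)=1 -> changes

Answer: B D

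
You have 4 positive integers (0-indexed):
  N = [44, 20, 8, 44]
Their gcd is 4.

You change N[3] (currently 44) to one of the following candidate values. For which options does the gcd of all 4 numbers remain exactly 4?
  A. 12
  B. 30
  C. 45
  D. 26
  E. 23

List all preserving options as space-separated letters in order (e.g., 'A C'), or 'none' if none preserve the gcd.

Answer: A

Derivation:
Old gcd = 4; gcd of others (without N[3]) = 4
New gcd for candidate v: gcd(4, v). Preserves old gcd iff gcd(4, v) = 4.
  Option A: v=12, gcd(4,12)=4 -> preserves
  Option B: v=30, gcd(4,30)=2 -> changes
  Option C: v=45, gcd(4,45)=1 -> changes
  Option D: v=26, gcd(4,26)=2 -> changes
  Option E: v=23, gcd(4,23)=1 -> changes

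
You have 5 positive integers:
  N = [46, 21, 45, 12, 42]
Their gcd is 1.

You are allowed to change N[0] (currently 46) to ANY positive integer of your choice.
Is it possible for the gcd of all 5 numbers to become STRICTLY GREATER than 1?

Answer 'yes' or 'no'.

Current gcd = 1
gcd of all OTHER numbers (without N[0]=46): gcd([21, 45, 12, 42]) = 3
The new gcd after any change is gcd(3, new_value).
This can be at most 3.
Since 3 > old gcd 1, the gcd CAN increase (e.g., set N[0] = 3).

Answer: yes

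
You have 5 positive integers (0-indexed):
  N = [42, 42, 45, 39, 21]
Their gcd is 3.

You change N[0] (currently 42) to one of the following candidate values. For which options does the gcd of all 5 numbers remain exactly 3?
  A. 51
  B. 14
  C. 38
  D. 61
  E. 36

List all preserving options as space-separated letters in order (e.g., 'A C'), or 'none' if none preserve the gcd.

Old gcd = 3; gcd of others (without N[0]) = 3
New gcd for candidate v: gcd(3, v). Preserves old gcd iff gcd(3, v) = 3.
  Option A: v=51, gcd(3,51)=3 -> preserves
  Option B: v=14, gcd(3,14)=1 -> changes
  Option C: v=38, gcd(3,38)=1 -> changes
  Option D: v=61, gcd(3,61)=1 -> changes
  Option E: v=36, gcd(3,36)=3 -> preserves

Answer: A E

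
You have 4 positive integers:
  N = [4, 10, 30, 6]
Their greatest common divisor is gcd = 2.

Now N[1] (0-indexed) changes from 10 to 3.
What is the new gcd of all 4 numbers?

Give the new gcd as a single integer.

Numbers: [4, 10, 30, 6], gcd = 2
Change: index 1, 10 -> 3
gcd of the OTHER numbers (without index 1): gcd([4, 30, 6]) = 2
New gcd = gcd(g_others, new_val) = gcd(2, 3) = 1

Answer: 1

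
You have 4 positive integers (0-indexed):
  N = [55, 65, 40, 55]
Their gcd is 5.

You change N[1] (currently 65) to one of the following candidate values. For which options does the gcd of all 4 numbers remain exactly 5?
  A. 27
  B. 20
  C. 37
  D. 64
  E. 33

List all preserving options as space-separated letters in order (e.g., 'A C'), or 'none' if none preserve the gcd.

Old gcd = 5; gcd of others (without N[1]) = 5
New gcd for candidate v: gcd(5, v). Preserves old gcd iff gcd(5, v) = 5.
  Option A: v=27, gcd(5,27)=1 -> changes
  Option B: v=20, gcd(5,20)=5 -> preserves
  Option C: v=37, gcd(5,37)=1 -> changes
  Option D: v=64, gcd(5,64)=1 -> changes
  Option E: v=33, gcd(5,33)=1 -> changes

Answer: B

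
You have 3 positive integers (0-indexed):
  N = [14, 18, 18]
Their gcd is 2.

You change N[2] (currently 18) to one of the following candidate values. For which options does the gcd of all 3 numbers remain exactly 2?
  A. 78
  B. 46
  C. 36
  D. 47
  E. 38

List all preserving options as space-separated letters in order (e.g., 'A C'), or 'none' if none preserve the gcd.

Old gcd = 2; gcd of others (without N[2]) = 2
New gcd for candidate v: gcd(2, v). Preserves old gcd iff gcd(2, v) = 2.
  Option A: v=78, gcd(2,78)=2 -> preserves
  Option B: v=46, gcd(2,46)=2 -> preserves
  Option C: v=36, gcd(2,36)=2 -> preserves
  Option D: v=47, gcd(2,47)=1 -> changes
  Option E: v=38, gcd(2,38)=2 -> preserves

Answer: A B C E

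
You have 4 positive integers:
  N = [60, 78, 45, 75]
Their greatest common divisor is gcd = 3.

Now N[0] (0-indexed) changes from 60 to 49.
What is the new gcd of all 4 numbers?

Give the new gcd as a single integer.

Numbers: [60, 78, 45, 75], gcd = 3
Change: index 0, 60 -> 49
gcd of the OTHER numbers (without index 0): gcd([78, 45, 75]) = 3
New gcd = gcd(g_others, new_val) = gcd(3, 49) = 1

Answer: 1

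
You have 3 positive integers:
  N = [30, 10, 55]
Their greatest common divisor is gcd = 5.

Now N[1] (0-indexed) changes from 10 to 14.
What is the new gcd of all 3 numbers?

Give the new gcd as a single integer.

Answer: 1

Derivation:
Numbers: [30, 10, 55], gcd = 5
Change: index 1, 10 -> 14
gcd of the OTHER numbers (without index 1): gcd([30, 55]) = 5
New gcd = gcd(g_others, new_val) = gcd(5, 14) = 1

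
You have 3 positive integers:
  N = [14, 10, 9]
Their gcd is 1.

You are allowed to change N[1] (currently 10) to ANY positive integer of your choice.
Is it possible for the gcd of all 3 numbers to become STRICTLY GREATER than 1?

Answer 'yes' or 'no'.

Answer: no

Derivation:
Current gcd = 1
gcd of all OTHER numbers (without N[1]=10): gcd([14, 9]) = 1
The new gcd after any change is gcd(1, new_value).
This can be at most 1.
Since 1 = old gcd 1, the gcd can only stay the same or decrease.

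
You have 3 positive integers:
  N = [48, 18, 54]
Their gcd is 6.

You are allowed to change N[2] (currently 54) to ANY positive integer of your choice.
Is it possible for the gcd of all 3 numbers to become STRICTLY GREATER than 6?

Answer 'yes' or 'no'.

Answer: no

Derivation:
Current gcd = 6
gcd of all OTHER numbers (without N[2]=54): gcd([48, 18]) = 6
The new gcd after any change is gcd(6, new_value).
This can be at most 6.
Since 6 = old gcd 6, the gcd can only stay the same or decrease.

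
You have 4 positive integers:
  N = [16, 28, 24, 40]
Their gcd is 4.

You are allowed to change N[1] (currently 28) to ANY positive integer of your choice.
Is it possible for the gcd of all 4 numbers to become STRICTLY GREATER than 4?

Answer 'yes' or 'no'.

Current gcd = 4
gcd of all OTHER numbers (without N[1]=28): gcd([16, 24, 40]) = 8
The new gcd after any change is gcd(8, new_value).
This can be at most 8.
Since 8 > old gcd 4, the gcd CAN increase (e.g., set N[1] = 8).

Answer: yes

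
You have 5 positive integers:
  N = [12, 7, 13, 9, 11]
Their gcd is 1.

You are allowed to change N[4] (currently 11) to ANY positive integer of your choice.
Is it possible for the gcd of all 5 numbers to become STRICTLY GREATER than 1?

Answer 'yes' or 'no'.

Answer: no

Derivation:
Current gcd = 1
gcd of all OTHER numbers (without N[4]=11): gcd([12, 7, 13, 9]) = 1
The new gcd after any change is gcd(1, new_value).
This can be at most 1.
Since 1 = old gcd 1, the gcd can only stay the same or decrease.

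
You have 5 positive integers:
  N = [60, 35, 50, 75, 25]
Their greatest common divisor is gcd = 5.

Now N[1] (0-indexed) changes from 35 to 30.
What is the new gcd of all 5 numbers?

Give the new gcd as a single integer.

Answer: 5

Derivation:
Numbers: [60, 35, 50, 75, 25], gcd = 5
Change: index 1, 35 -> 30
gcd of the OTHER numbers (without index 1): gcd([60, 50, 75, 25]) = 5
New gcd = gcd(g_others, new_val) = gcd(5, 30) = 5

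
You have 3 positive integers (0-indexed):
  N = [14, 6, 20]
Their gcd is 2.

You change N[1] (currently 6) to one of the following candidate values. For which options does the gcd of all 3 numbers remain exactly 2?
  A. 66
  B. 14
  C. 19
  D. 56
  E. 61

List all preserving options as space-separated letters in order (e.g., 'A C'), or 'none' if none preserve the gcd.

Answer: A B D

Derivation:
Old gcd = 2; gcd of others (without N[1]) = 2
New gcd for candidate v: gcd(2, v). Preserves old gcd iff gcd(2, v) = 2.
  Option A: v=66, gcd(2,66)=2 -> preserves
  Option B: v=14, gcd(2,14)=2 -> preserves
  Option C: v=19, gcd(2,19)=1 -> changes
  Option D: v=56, gcd(2,56)=2 -> preserves
  Option E: v=61, gcd(2,61)=1 -> changes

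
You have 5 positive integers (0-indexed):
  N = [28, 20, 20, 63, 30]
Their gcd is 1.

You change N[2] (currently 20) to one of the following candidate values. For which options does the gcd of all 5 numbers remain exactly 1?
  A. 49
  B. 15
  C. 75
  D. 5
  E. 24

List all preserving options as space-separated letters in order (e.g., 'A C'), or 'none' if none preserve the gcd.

Old gcd = 1; gcd of others (without N[2]) = 1
New gcd for candidate v: gcd(1, v). Preserves old gcd iff gcd(1, v) = 1.
  Option A: v=49, gcd(1,49)=1 -> preserves
  Option B: v=15, gcd(1,15)=1 -> preserves
  Option C: v=75, gcd(1,75)=1 -> preserves
  Option D: v=5, gcd(1,5)=1 -> preserves
  Option E: v=24, gcd(1,24)=1 -> preserves

Answer: A B C D E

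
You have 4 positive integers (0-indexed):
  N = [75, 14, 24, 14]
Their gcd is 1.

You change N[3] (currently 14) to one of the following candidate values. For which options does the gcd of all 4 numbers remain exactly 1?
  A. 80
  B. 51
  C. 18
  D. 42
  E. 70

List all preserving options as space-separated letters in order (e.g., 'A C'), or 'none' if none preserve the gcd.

Answer: A B C D E

Derivation:
Old gcd = 1; gcd of others (without N[3]) = 1
New gcd for candidate v: gcd(1, v). Preserves old gcd iff gcd(1, v) = 1.
  Option A: v=80, gcd(1,80)=1 -> preserves
  Option B: v=51, gcd(1,51)=1 -> preserves
  Option C: v=18, gcd(1,18)=1 -> preserves
  Option D: v=42, gcd(1,42)=1 -> preserves
  Option E: v=70, gcd(1,70)=1 -> preserves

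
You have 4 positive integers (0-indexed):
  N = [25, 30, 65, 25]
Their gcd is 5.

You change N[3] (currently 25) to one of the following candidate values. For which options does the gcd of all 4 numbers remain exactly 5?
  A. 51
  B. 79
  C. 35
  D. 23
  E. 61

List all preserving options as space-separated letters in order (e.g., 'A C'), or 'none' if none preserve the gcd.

Answer: C

Derivation:
Old gcd = 5; gcd of others (without N[3]) = 5
New gcd for candidate v: gcd(5, v). Preserves old gcd iff gcd(5, v) = 5.
  Option A: v=51, gcd(5,51)=1 -> changes
  Option B: v=79, gcd(5,79)=1 -> changes
  Option C: v=35, gcd(5,35)=5 -> preserves
  Option D: v=23, gcd(5,23)=1 -> changes
  Option E: v=61, gcd(5,61)=1 -> changes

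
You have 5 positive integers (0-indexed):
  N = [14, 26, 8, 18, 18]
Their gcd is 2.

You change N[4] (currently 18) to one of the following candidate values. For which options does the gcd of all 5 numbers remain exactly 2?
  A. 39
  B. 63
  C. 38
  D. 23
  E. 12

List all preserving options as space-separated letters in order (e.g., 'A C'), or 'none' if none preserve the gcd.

Answer: C E

Derivation:
Old gcd = 2; gcd of others (without N[4]) = 2
New gcd for candidate v: gcd(2, v). Preserves old gcd iff gcd(2, v) = 2.
  Option A: v=39, gcd(2,39)=1 -> changes
  Option B: v=63, gcd(2,63)=1 -> changes
  Option C: v=38, gcd(2,38)=2 -> preserves
  Option D: v=23, gcd(2,23)=1 -> changes
  Option E: v=12, gcd(2,12)=2 -> preserves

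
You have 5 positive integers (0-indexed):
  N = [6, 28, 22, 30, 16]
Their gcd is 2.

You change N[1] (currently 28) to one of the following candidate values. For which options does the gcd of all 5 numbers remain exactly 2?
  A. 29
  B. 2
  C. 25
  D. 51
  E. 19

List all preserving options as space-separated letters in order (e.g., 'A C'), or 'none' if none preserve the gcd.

Answer: B

Derivation:
Old gcd = 2; gcd of others (without N[1]) = 2
New gcd for candidate v: gcd(2, v). Preserves old gcd iff gcd(2, v) = 2.
  Option A: v=29, gcd(2,29)=1 -> changes
  Option B: v=2, gcd(2,2)=2 -> preserves
  Option C: v=25, gcd(2,25)=1 -> changes
  Option D: v=51, gcd(2,51)=1 -> changes
  Option E: v=19, gcd(2,19)=1 -> changes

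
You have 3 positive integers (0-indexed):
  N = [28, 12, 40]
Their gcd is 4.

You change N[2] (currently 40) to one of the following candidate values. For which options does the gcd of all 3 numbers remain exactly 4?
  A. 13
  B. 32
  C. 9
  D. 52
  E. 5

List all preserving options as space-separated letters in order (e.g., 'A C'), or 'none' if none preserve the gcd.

Answer: B D

Derivation:
Old gcd = 4; gcd of others (without N[2]) = 4
New gcd for candidate v: gcd(4, v). Preserves old gcd iff gcd(4, v) = 4.
  Option A: v=13, gcd(4,13)=1 -> changes
  Option B: v=32, gcd(4,32)=4 -> preserves
  Option C: v=9, gcd(4,9)=1 -> changes
  Option D: v=52, gcd(4,52)=4 -> preserves
  Option E: v=5, gcd(4,5)=1 -> changes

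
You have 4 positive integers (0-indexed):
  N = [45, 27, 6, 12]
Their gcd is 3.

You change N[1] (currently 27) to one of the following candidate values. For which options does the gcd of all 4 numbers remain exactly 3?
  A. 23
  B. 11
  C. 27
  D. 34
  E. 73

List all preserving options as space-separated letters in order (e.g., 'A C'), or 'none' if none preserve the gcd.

Old gcd = 3; gcd of others (without N[1]) = 3
New gcd for candidate v: gcd(3, v). Preserves old gcd iff gcd(3, v) = 3.
  Option A: v=23, gcd(3,23)=1 -> changes
  Option B: v=11, gcd(3,11)=1 -> changes
  Option C: v=27, gcd(3,27)=3 -> preserves
  Option D: v=34, gcd(3,34)=1 -> changes
  Option E: v=73, gcd(3,73)=1 -> changes

Answer: C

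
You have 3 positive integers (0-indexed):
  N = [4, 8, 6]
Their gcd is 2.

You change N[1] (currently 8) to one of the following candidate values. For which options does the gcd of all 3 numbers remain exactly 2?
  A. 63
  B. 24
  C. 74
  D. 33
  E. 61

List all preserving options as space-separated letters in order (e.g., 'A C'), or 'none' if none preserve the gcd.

Answer: B C

Derivation:
Old gcd = 2; gcd of others (without N[1]) = 2
New gcd for candidate v: gcd(2, v). Preserves old gcd iff gcd(2, v) = 2.
  Option A: v=63, gcd(2,63)=1 -> changes
  Option B: v=24, gcd(2,24)=2 -> preserves
  Option C: v=74, gcd(2,74)=2 -> preserves
  Option D: v=33, gcd(2,33)=1 -> changes
  Option E: v=61, gcd(2,61)=1 -> changes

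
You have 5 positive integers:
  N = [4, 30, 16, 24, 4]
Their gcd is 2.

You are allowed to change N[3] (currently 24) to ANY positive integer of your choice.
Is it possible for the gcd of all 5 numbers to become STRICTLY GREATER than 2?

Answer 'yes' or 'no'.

Current gcd = 2
gcd of all OTHER numbers (without N[3]=24): gcd([4, 30, 16, 4]) = 2
The new gcd after any change is gcd(2, new_value).
This can be at most 2.
Since 2 = old gcd 2, the gcd can only stay the same or decrease.

Answer: no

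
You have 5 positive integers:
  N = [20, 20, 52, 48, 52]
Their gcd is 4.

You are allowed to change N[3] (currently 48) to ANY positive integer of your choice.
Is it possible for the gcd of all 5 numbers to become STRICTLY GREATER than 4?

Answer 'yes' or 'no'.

Answer: no

Derivation:
Current gcd = 4
gcd of all OTHER numbers (without N[3]=48): gcd([20, 20, 52, 52]) = 4
The new gcd after any change is gcd(4, new_value).
This can be at most 4.
Since 4 = old gcd 4, the gcd can only stay the same or decrease.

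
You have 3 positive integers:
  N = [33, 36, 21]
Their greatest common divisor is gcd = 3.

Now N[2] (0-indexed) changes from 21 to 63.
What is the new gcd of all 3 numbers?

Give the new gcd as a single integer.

Numbers: [33, 36, 21], gcd = 3
Change: index 2, 21 -> 63
gcd of the OTHER numbers (without index 2): gcd([33, 36]) = 3
New gcd = gcd(g_others, new_val) = gcd(3, 63) = 3

Answer: 3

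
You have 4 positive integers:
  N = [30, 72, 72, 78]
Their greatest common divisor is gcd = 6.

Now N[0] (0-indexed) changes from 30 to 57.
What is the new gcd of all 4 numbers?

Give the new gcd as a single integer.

Answer: 3

Derivation:
Numbers: [30, 72, 72, 78], gcd = 6
Change: index 0, 30 -> 57
gcd of the OTHER numbers (without index 0): gcd([72, 72, 78]) = 6
New gcd = gcd(g_others, new_val) = gcd(6, 57) = 3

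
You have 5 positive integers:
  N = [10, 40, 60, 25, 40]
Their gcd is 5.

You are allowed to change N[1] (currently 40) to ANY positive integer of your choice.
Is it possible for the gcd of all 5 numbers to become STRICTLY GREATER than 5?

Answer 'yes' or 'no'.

Current gcd = 5
gcd of all OTHER numbers (without N[1]=40): gcd([10, 60, 25, 40]) = 5
The new gcd after any change is gcd(5, new_value).
This can be at most 5.
Since 5 = old gcd 5, the gcd can only stay the same or decrease.

Answer: no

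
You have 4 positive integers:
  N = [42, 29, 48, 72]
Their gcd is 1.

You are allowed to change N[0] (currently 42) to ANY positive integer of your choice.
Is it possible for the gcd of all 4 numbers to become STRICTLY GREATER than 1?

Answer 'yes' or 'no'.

Current gcd = 1
gcd of all OTHER numbers (without N[0]=42): gcd([29, 48, 72]) = 1
The new gcd after any change is gcd(1, new_value).
This can be at most 1.
Since 1 = old gcd 1, the gcd can only stay the same or decrease.

Answer: no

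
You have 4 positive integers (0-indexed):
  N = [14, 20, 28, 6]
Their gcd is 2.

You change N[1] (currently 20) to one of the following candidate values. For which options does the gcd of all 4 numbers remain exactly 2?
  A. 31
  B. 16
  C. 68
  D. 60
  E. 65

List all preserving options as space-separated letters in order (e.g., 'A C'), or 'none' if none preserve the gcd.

Answer: B C D

Derivation:
Old gcd = 2; gcd of others (without N[1]) = 2
New gcd for candidate v: gcd(2, v). Preserves old gcd iff gcd(2, v) = 2.
  Option A: v=31, gcd(2,31)=1 -> changes
  Option B: v=16, gcd(2,16)=2 -> preserves
  Option C: v=68, gcd(2,68)=2 -> preserves
  Option D: v=60, gcd(2,60)=2 -> preserves
  Option E: v=65, gcd(2,65)=1 -> changes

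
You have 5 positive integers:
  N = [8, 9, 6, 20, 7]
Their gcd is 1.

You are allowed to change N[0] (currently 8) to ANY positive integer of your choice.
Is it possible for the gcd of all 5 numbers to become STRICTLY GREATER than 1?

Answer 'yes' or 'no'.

Current gcd = 1
gcd of all OTHER numbers (without N[0]=8): gcd([9, 6, 20, 7]) = 1
The new gcd after any change is gcd(1, new_value).
This can be at most 1.
Since 1 = old gcd 1, the gcd can only stay the same or decrease.

Answer: no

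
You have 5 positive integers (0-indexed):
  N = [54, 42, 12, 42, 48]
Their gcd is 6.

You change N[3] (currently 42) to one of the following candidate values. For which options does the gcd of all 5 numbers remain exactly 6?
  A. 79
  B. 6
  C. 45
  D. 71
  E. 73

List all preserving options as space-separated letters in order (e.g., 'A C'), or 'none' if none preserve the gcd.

Old gcd = 6; gcd of others (without N[3]) = 6
New gcd for candidate v: gcd(6, v). Preserves old gcd iff gcd(6, v) = 6.
  Option A: v=79, gcd(6,79)=1 -> changes
  Option B: v=6, gcd(6,6)=6 -> preserves
  Option C: v=45, gcd(6,45)=3 -> changes
  Option D: v=71, gcd(6,71)=1 -> changes
  Option E: v=73, gcd(6,73)=1 -> changes

Answer: B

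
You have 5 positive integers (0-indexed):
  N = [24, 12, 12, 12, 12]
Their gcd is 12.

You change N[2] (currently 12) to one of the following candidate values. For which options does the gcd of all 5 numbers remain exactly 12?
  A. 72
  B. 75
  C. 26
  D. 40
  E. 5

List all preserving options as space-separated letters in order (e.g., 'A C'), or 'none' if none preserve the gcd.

Answer: A

Derivation:
Old gcd = 12; gcd of others (without N[2]) = 12
New gcd for candidate v: gcd(12, v). Preserves old gcd iff gcd(12, v) = 12.
  Option A: v=72, gcd(12,72)=12 -> preserves
  Option B: v=75, gcd(12,75)=3 -> changes
  Option C: v=26, gcd(12,26)=2 -> changes
  Option D: v=40, gcd(12,40)=4 -> changes
  Option E: v=5, gcd(12,5)=1 -> changes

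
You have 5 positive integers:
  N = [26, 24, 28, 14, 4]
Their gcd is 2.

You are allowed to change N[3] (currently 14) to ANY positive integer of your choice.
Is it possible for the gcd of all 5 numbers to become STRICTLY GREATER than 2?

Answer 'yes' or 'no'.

Current gcd = 2
gcd of all OTHER numbers (without N[3]=14): gcd([26, 24, 28, 4]) = 2
The new gcd after any change is gcd(2, new_value).
This can be at most 2.
Since 2 = old gcd 2, the gcd can only stay the same or decrease.

Answer: no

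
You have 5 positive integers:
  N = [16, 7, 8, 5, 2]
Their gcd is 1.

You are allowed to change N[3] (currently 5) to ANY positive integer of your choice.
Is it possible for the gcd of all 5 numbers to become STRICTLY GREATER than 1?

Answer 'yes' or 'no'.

Current gcd = 1
gcd of all OTHER numbers (without N[3]=5): gcd([16, 7, 8, 2]) = 1
The new gcd after any change is gcd(1, new_value).
This can be at most 1.
Since 1 = old gcd 1, the gcd can only stay the same or decrease.

Answer: no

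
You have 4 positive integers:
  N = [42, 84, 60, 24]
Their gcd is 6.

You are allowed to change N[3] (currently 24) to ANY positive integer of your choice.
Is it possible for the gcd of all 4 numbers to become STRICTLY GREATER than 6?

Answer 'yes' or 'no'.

Current gcd = 6
gcd of all OTHER numbers (without N[3]=24): gcd([42, 84, 60]) = 6
The new gcd after any change is gcd(6, new_value).
This can be at most 6.
Since 6 = old gcd 6, the gcd can only stay the same or decrease.

Answer: no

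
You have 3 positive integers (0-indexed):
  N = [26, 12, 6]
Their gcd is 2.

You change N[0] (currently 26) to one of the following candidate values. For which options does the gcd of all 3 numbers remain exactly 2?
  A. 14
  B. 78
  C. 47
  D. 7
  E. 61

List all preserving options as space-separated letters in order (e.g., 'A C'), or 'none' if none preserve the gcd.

Old gcd = 2; gcd of others (without N[0]) = 6
New gcd for candidate v: gcd(6, v). Preserves old gcd iff gcd(6, v) = 2.
  Option A: v=14, gcd(6,14)=2 -> preserves
  Option B: v=78, gcd(6,78)=6 -> changes
  Option C: v=47, gcd(6,47)=1 -> changes
  Option D: v=7, gcd(6,7)=1 -> changes
  Option E: v=61, gcd(6,61)=1 -> changes

Answer: A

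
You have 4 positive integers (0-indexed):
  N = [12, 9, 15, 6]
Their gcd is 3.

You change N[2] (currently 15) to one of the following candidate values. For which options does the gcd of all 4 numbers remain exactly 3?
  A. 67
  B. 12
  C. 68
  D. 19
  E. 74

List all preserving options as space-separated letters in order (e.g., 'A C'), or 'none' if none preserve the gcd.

Old gcd = 3; gcd of others (without N[2]) = 3
New gcd for candidate v: gcd(3, v). Preserves old gcd iff gcd(3, v) = 3.
  Option A: v=67, gcd(3,67)=1 -> changes
  Option B: v=12, gcd(3,12)=3 -> preserves
  Option C: v=68, gcd(3,68)=1 -> changes
  Option D: v=19, gcd(3,19)=1 -> changes
  Option E: v=74, gcd(3,74)=1 -> changes

Answer: B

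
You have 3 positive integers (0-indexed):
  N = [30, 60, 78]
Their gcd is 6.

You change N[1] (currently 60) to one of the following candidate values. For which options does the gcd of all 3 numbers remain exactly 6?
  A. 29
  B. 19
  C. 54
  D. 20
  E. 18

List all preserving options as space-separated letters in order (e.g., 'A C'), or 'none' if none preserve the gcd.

Old gcd = 6; gcd of others (without N[1]) = 6
New gcd for candidate v: gcd(6, v). Preserves old gcd iff gcd(6, v) = 6.
  Option A: v=29, gcd(6,29)=1 -> changes
  Option B: v=19, gcd(6,19)=1 -> changes
  Option C: v=54, gcd(6,54)=6 -> preserves
  Option D: v=20, gcd(6,20)=2 -> changes
  Option E: v=18, gcd(6,18)=6 -> preserves

Answer: C E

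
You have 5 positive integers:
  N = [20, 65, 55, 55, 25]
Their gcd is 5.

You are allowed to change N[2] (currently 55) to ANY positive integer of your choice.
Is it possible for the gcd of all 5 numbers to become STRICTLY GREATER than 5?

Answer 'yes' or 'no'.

Answer: no

Derivation:
Current gcd = 5
gcd of all OTHER numbers (without N[2]=55): gcd([20, 65, 55, 25]) = 5
The new gcd after any change is gcd(5, new_value).
This can be at most 5.
Since 5 = old gcd 5, the gcd can only stay the same or decrease.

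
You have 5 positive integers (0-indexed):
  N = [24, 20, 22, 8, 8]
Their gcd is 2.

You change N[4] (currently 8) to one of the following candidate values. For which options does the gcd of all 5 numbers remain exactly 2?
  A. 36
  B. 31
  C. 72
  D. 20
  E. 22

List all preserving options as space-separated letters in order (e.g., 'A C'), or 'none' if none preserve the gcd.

Answer: A C D E

Derivation:
Old gcd = 2; gcd of others (without N[4]) = 2
New gcd for candidate v: gcd(2, v). Preserves old gcd iff gcd(2, v) = 2.
  Option A: v=36, gcd(2,36)=2 -> preserves
  Option B: v=31, gcd(2,31)=1 -> changes
  Option C: v=72, gcd(2,72)=2 -> preserves
  Option D: v=20, gcd(2,20)=2 -> preserves
  Option E: v=22, gcd(2,22)=2 -> preserves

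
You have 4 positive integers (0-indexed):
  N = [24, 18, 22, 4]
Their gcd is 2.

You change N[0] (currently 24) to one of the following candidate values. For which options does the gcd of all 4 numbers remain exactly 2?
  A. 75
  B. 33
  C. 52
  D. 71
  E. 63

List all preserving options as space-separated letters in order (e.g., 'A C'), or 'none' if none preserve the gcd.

Answer: C

Derivation:
Old gcd = 2; gcd of others (without N[0]) = 2
New gcd for candidate v: gcd(2, v). Preserves old gcd iff gcd(2, v) = 2.
  Option A: v=75, gcd(2,75)=1 -> changes
  Option B: v=33, gcd(2,33)=1 -> changes
  Option C: v=52, gcd(2,52)=2 -> preserves
  Option D: v=71, gcd(2,71)=1 -> changes
  Option E: v=63, gcd(2,63)=1 -> changes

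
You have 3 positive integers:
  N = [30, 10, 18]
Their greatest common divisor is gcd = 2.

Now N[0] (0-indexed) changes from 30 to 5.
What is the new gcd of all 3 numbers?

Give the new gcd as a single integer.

Answer: 1

Derivation:
Numbers: [30, 10, 18], gcd = 2
Change: index 0, 30 -> 5
gcd of the OTHER numbers (without index 0): gcd([10, 18]) = 2
New gcd = gcd(g_others, new_val) = gcd(2, 5) = 1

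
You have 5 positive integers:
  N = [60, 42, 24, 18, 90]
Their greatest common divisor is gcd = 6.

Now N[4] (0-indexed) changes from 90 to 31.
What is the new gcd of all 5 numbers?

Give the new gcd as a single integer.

Answer: 1

Derivation:
Numbers: [60, 42, 24, 18, 90], gcd = 6
Change: index 4, 90 -> 31
gcd of the OTHER numbers (without index 4): gcd([60, 42, 24, 18]) = 6
New gcd = gcd(g_others, new_val) = gcd(6, 31) = 1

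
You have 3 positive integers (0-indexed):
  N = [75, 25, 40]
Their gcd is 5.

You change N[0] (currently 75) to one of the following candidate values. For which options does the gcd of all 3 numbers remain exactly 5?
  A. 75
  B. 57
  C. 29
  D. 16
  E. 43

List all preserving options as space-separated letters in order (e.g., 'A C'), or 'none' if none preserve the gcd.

Old gcd = 5; gcd of others (without N[0]) = 5
New gcd for candidate v: gcd(5, v). Preserves old gcd iff gcd(5, v) = 5.
  Option A: v=75, gcd(5,75)=5 -> preserves
  Option B: v=57, gcd(5,57)=1 -> changes
  Option C: v=29, gcd(5,29)=1 -> changes
  Option D: v=16, gcd(5,16)=1 -> changes
  Option E: v=43, gcd(5,43)=1 -> changes

Answer: A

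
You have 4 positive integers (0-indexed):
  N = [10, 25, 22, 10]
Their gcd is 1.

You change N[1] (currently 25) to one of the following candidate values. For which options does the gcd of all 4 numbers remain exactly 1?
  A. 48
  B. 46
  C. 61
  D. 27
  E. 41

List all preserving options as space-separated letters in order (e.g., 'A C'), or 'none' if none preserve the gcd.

Answer: C D E

Derivation:
Old gcd = 1; gcd of others (without N[1]) = 2
New gcd for candidate v: gcd(2, v). Preserves old gcd iff gcd(2, v) = 1.
  Option A: v=48, gcd(2,48)=2 -> changes
  Option B: v=46, gcd(2,46)=2 -> changes
  Option C: v=61, gcd(2,61)=1 -> preserves
  Option D: v=27, gcd(2,27)=1 -> preserves
  Option E: v=41, gcd(2,41)=1 -> preserves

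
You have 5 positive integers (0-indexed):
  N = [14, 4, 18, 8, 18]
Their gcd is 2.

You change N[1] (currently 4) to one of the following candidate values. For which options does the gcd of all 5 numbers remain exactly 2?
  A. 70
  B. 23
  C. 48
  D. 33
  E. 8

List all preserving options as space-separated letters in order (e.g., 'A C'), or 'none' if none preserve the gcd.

Old gcd = 2; gcd of others (without N[1]) = 2
New gcd for candidate v: gcd(2, v). Preserves old gcd iff gcd(2, v) = 2.
  Option A: v=70, gcd(2,70)=2 -> preserves
  Option B: v=23, gcd(2,23)=1 -> changes
  Option C: v=48, gcd(2,48)=2 -> preserves
  Option D: v=33, gcd(2,33)=1 -> changes
  Option E: v=8, gcd(2,8)=2 -> preserves

Answer: A C E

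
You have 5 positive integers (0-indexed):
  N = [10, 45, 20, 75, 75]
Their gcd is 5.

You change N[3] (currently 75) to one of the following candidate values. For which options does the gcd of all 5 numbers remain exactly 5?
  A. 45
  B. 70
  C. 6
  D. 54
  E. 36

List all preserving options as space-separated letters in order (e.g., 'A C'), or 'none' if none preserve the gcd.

Answer: A B

Derivation:
Old gcd = 5; gcd of others (without N[3]) = 5
New gcd for candidate v: gcd(5, v). Preserves old gcd iff gcd(5, v) = 5.
  Option A: v=45, gcd(5,45)=5 -> preserves
  Option B: v=70, gcd(5,70)=5 -> preserves
  Option C: v=6, gcd(5,6)=1 -> changes
  Option D: v=54, gcd(5,54)=1 -> changes
  Option E: v=36, gcd(5,36)=1 -> changes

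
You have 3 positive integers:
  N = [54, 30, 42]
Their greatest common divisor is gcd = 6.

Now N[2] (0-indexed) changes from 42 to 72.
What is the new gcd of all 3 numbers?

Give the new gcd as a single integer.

Numbers: [54, 30, 42], gcd = 6
Change: index 2, 42 -> 72
gcd of the OTHER numbers (without index 2): gcd([54, 30]) = 6
New gcd = gcd(g_others, new_val) = gcd(6, 72) = 6

Answer: 6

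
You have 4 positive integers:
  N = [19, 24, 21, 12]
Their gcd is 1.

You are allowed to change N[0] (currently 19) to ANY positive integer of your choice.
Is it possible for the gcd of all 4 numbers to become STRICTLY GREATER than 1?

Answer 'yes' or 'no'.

Answer: yes

Derivation:
Current gcd = 1
gcd of all OTHER numbers (without N[0]=19): gcd([24, 21, 12]) = 3
The new gcd after any change is gcd(3, new_value).
This can be at most 3.
Since 3 > old gcd 1, the gcd CAN increase (e.g., set N[0] = 3).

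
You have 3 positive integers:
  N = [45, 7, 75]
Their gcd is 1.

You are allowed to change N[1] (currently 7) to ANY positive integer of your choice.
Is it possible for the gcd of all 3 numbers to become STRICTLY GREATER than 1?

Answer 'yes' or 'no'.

Answer: yes

Derivation:
Current gcd = 1
gcd of all OTHER numbers (without N[1]=7): gcd([45, 75]) = 15
The new gcd after any change is gcd(15, new_value).
This can be at most 15.
Since 15 > old gcd 1, the gcd CAN increase (e.g., set N[1] = 15).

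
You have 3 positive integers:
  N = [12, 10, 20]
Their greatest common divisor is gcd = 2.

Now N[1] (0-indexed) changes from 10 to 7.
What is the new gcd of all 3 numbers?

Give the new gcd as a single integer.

Numbers: [12, 10, 20], gcd = 2
Change: index 1, 10 -> 7
gcd of the OTHER numbers (without index 1): gcd([12, 20]) = 4
New gcd = gcd(g_others, new_val) = gcd(4, 7) = 1

Answer: 1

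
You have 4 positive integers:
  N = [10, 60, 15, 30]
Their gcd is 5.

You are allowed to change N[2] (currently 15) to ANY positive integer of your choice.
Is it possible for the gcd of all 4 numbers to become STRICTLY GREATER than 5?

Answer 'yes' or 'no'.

Answer: yes

Derivation:
Current gcd = 5
gcd of all OTHER numbers (without N[2]=15): gcd([10, 60, 30]) = 10
The new gcd after any change is gcd(10, new_value).
This can be at most 10.
Since 10 > old gcd 5, the gcd CAN increase (e.g., set N[2] = 10).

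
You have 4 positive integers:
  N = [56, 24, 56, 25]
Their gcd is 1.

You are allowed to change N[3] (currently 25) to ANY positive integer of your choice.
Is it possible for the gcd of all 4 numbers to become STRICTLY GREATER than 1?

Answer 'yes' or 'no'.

Answer: yes

Derivation:
Current gcd = 1
gcd of all OTHER numbers (without N[3]=25): gcd([56, 24, 56]) = 8
The new gcd after any change is gcd(8, new_value).
This can be at most 8.
Since 8 > old gcd 1, the gcd CAN increase (e.g., set N[3] = 8).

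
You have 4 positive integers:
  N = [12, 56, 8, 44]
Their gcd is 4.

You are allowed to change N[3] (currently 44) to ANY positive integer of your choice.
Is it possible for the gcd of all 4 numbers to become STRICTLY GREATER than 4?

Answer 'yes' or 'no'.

Answer: no

Derivation:
Current gcd = 4
gcd of all OTHER numbers (without N[3]=44): gcd([12, 56, 8]) = 4
The new gcd after any change is gcd(4, new_value).
This can be at most 4.
Since 4 = old gcd 4, the gcd can only stay the same or decrease.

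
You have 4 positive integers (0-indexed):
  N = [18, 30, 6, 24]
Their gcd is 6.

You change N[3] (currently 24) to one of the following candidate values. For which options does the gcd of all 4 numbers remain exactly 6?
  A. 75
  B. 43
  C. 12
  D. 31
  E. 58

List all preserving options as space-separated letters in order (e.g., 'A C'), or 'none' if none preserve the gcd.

Answer: C

Derivation:
Old gcd = 6; gcd of others (without N[3]) = 6
New gcd for candidate v: gcd(6, v). Preserves old gcd iff gcd(6, v) = 6.
  Option A: v=75, gcd(6,75)=3 -> changes
  Option B: v=43, gcd(6,43)=1 -> changes
  Option C: v=12, gcd(6,12)=6 -> preserves
  Option D: v=31, gcd(6,31)=1 -> changes
  Option E: v=58, gcd(6,58)=2 -> changes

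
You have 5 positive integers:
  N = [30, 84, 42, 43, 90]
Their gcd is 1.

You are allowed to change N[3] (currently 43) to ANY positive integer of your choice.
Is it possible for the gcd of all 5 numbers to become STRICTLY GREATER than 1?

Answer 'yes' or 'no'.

Answer: yes

Derivation:
Current gcd = 1
gcd of all OTHER numbers (without N[3]=43): gcd([30, 84, 42, 90]) = 6
The new gcd after any change is gcd(6, new_value).
This can be at most 6.
Since 6 > old gcd 1, the gcd CAN increase (e.g., set N[3] = 6).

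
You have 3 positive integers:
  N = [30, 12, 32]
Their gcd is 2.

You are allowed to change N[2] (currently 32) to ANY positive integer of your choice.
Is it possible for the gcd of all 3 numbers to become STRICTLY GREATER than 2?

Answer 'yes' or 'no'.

Answer: yes

Derivation:
Current gcd = 2
gcd of all OTHER numbers (without N[2]=32): gcd([30, 12]) = 6
The new gcd after any change is gcd(6, new_value).
This can be at most 6.
Since 6 > old gcd 2, the gcd CAN increase (e.g., set N[2] = 6).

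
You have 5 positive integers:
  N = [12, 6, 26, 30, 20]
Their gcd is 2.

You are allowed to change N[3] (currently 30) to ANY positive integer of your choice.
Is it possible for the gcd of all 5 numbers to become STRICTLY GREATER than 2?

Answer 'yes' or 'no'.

Current gcd = 2
gcd of all OTHER numbers (without N[3]=30): gcd([12, 6, 26, 20]) = 2
The new gcd after any change is gcd(2, new_value).
This can be at most 2.
Since 2 = old gcd 2, the gcd can only stay the same or decrease.

Answer: no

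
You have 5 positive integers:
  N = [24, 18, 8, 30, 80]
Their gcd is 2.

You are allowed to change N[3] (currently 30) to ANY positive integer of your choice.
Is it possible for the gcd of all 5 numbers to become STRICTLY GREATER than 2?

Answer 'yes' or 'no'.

Current gcd = 2
gcd of all OTHER numbers (without N[3]=30): gcd([24, 18, 8, 80]) = 2
The new gcd after any change is gcd(2, new_value).
This can be at most 2.
Since 2 = old gcd 2, the gcd can only stay the same or decrease.

Answer: no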